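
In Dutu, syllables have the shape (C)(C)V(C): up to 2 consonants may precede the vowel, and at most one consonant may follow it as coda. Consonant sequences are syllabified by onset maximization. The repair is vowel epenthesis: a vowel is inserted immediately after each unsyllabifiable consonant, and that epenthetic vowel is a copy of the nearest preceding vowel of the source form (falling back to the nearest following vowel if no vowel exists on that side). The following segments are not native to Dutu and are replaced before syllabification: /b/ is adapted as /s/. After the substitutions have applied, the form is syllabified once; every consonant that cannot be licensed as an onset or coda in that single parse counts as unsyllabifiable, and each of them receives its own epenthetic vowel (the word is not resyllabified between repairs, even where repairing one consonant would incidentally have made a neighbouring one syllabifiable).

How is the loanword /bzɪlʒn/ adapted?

Substitution: /b/ → /s/, giving /szɪlʒn/.
Under (C)(C)V(C), the unsyllabifiable consonants are /ʒ/, /n/ (at most one coda consonant is licensed; onsets may contain at most 2 consonants).
Epenthesis after each stranded consonant: /ʒ/ → /ʒɪ/, /n/ → /nɪ/.

szɪlʒɪnɪ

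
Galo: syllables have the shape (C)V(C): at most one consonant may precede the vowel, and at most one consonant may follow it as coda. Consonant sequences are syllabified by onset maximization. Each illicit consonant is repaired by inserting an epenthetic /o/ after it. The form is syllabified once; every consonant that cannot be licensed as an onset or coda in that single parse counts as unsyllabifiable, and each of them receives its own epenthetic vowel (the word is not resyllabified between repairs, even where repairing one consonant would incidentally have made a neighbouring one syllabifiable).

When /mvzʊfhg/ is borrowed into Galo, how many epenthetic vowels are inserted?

4

The unsyllabifiable consonants are /m/, /v/, /h/, /g/; each receives one epenthetic vowel.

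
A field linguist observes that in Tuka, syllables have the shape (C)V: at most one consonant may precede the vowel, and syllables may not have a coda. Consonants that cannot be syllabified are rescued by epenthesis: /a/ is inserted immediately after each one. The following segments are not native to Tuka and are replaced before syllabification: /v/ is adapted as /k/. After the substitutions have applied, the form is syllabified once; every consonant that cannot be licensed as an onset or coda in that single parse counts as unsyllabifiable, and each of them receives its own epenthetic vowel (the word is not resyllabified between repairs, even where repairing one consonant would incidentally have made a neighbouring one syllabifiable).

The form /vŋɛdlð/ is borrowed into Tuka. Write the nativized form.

kaŋɛdalaða

Substitution: /v/ → /k/, giving /kŋɛdlð/.
The consonants /k/, /d/, /l/, /ð/ cannot be parsed into a legal (C)V syllable (no codas are permitted; onsets are limited to one consonant).
Epenthesis after each stranded consonant: /k/ → /ka/, /d/ → /da/, /l/ → /la/, /ð/ → /ða/.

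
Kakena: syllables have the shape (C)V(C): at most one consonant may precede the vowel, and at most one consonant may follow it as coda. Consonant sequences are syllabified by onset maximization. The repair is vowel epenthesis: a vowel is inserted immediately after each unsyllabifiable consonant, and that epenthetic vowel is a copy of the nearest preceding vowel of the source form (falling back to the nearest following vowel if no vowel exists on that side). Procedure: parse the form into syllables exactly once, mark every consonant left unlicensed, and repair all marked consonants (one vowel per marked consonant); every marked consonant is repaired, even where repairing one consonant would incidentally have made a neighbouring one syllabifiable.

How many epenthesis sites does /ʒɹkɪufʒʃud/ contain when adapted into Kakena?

3

The unsyllabifiable consonants are /ʒ/, /ɹ/, /ʒ/; each receives one epenthetic vowel.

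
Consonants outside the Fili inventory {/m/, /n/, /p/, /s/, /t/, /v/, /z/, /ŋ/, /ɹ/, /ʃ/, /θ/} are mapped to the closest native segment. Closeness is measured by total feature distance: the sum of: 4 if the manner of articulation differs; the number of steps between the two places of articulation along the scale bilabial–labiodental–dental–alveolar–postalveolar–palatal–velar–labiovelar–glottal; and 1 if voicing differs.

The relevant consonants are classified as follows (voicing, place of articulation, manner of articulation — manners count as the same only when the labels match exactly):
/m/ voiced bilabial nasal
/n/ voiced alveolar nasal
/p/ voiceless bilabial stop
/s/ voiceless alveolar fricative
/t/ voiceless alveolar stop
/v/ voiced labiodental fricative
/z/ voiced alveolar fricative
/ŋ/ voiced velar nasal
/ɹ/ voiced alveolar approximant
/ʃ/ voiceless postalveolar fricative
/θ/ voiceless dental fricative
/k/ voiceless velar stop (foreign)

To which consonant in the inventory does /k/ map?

t

/t/ is closest: same manner (stop), place distance 3 (velar→alveolar), same voicing; total 3. Next closest is /ŋ/ at distance 5.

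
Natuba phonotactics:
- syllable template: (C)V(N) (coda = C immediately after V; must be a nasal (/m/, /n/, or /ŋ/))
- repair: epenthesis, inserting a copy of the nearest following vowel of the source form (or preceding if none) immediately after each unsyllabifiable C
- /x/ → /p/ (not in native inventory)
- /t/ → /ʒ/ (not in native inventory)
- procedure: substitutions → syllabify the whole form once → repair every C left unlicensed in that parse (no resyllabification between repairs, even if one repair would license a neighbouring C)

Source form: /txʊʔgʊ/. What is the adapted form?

ʒʊpʊʔʊgʊ

Substitution: /t/ → /ʒ/, /x/ → /p/, giving /ʒpʊʔgʊ/.
Under (C)V(N), the unsyllabifiable consonants are /ʒ/, /ʔ/ (only a nasal (/m/, /n/, or /ŋ/) is licensed in coda position; onsets are limited to one consonant).
Epenthesis after each stranded consonant: /ʒ/ → /ʒʊ/, /ʔ/ → /ʔʊ/.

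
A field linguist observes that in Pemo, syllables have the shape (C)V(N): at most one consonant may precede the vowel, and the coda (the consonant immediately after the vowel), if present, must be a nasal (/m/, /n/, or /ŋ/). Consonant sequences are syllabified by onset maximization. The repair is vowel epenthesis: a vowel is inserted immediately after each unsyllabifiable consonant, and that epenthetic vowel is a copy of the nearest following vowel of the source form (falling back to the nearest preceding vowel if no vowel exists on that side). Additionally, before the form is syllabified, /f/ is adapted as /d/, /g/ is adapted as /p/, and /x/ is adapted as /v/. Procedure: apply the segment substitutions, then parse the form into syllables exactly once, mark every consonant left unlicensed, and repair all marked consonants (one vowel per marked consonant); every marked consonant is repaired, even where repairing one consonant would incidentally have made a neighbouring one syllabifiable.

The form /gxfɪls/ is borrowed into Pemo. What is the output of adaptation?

Substitution: /g/ → /p/, /x/ → /v/, /f/ → /d/, giving /pvdɪls/.
Syllabifying with onset maximization leaves /p/, /v/, /l/, /s/ stranded (only a nasal (/m/, /n/, or /ŋ/) is licensed in coda position; onsets are limited to one consonant).
Inserting the epenthetic vowel yields /p/ → /pɪ/, /v/ → /vɪ/, /l/ → /lɪ/, /s/ → /sɪ/.

pɪvɪdɪlɪsɪ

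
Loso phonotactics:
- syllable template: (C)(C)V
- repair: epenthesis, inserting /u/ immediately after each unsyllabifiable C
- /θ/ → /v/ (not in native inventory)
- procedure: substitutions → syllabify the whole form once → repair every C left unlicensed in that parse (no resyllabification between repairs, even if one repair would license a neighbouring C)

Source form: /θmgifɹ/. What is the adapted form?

Substitution: /θ/ → /v/, giving /vmgifɹ/.
Syllabifying with onset maximization leaves /v/, /f/, /ɹ/ stranded (no codas are permitted; onsets may contain at most 2 consonants).
Each unlicensed consonant becomes the onset of a new syllable: /v/ → /vu/, /f/ → /fu/, /ɹ/ → /ɹu/.

vumgifuɹu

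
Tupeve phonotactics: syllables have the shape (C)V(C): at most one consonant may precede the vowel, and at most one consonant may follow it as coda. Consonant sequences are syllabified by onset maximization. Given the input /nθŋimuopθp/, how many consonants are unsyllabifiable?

4

Syllabifying with onset maximization leaves /n/, /θ/, /θ/, /p/ stranded (at most one coda consonant is licensed; onsets are limited to one consonant).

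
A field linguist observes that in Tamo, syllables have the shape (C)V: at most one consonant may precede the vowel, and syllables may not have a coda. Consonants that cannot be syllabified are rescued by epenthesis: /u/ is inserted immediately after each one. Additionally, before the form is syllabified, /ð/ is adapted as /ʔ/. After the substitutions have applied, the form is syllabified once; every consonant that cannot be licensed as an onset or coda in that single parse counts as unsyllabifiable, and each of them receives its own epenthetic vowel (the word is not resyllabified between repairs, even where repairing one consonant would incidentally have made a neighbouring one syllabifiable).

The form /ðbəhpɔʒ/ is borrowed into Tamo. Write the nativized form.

ʔubəhupɔʒu

Substitution: /ð/ → /ʔ/, giving /ʔbəhpɔʒ/.
Under (C)V, the unsyllabifiable consonants are /ʔ/, /h/, /ʒ/ (no codas are permitted; onsets are limited to one consonant).
Epenthesis after each stranded consonant: /ʔ/ → /ʔu/, /h/ → /hu/, /ʒ/ → /ʒu/.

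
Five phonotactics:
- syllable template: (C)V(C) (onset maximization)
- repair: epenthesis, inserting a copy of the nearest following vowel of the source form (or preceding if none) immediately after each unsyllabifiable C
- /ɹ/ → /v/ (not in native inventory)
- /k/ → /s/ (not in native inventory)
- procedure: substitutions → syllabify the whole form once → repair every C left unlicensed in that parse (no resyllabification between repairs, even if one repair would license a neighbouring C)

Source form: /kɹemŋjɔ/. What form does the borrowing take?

Substitution: /k/ → /s/, /ɹ/ → /v/, giving /svemŋjɔ/.
Syllabifying with onset maximization leaves /s/, /ŋ/ stranded (at most one coda consonant is licensed; onsets are limited to one consonant).
Each unlicensed consonant becomes the onset of a new syllable: /s/ → /se/, /ŋ/ → /ŋɔ/.

sevemŋɔjɔ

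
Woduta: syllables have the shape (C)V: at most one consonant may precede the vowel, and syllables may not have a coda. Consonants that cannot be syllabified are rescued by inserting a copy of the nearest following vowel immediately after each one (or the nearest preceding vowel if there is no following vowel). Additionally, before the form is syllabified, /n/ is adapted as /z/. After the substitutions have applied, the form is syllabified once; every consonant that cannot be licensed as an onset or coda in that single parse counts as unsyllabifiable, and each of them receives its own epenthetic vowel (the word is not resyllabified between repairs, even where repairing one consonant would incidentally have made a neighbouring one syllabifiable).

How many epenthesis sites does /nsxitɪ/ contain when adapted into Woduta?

2

After substitution the input is /zsxitɪ/.
The unsyllabifiable consonants are /z/, /s/; each receives one epenthetic vowel.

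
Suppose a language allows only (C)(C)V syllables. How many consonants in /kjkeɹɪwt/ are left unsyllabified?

3

Syllabifying with onset maximization leaves /k/, /w/, /t/ stranded (no codas are permitted; onsets may contain at most 2 consonants).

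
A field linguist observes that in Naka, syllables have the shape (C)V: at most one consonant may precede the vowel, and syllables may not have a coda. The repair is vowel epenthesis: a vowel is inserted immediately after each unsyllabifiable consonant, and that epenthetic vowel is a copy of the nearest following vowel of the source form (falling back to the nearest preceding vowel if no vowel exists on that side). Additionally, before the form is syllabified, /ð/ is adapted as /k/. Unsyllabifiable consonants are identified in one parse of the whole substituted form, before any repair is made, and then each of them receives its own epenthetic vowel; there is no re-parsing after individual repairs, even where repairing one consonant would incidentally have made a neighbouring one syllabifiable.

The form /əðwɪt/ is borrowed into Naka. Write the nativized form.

əkɪwɪtɪ

Substitution: /ð/ → /k/, giving /əkwɪt/.
The consonants /k/, /t/ cannot be parsed into a legal (C)V syllable (no codas are permitted; onsets are limited to one consonant).
Inserting the epenthetic vowel yields /k/ → /kɪ/, /t/ → /tɪ/.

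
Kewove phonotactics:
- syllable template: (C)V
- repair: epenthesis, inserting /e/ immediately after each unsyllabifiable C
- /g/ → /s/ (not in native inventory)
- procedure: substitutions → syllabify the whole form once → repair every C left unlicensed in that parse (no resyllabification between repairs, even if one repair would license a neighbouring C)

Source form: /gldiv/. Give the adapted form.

Substitution: /g/ → /s/, giving /sldiv/.
Syllabifying with onset maximization leaves /s/, /l/, /v/ stranded (no codas are permitted; onsets are limited to one consonant).
Epenthesis after each stranded consonant: /s/ → /se/, /l/ → /le/, /v/ → /ve/.

seledive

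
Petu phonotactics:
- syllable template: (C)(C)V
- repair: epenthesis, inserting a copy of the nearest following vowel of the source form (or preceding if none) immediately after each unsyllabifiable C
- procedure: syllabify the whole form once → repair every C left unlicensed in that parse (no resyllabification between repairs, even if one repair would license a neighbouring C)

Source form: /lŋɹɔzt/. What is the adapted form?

Syllabifying with onset maximization leaves /l/, /z/, /t/ stranded (no codas are permitted; onsets may contain at most 2 consonants).
Inserting the epenthetic vowel yields /l/ → /lɔ/, /z/ → /zɔ/, /t/ → /tɔ/.

lɔŋɹɔzɔtɔ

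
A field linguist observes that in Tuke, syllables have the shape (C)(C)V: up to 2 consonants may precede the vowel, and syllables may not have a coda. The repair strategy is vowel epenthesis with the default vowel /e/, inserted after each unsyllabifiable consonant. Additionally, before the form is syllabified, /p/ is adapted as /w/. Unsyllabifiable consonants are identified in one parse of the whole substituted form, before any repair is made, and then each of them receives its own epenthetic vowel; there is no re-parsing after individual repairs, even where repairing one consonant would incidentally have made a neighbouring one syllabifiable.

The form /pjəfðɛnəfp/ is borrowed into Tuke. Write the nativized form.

Substitution: /p/ → /w/, giving /wjəfðɛnəfw/.
Under (C)(C)V, the unsyllabifiable consonants are /f/, /w/ (no codas are permitted; onsets may contain at most 2 consonants).
Epenthesis after each stranded consonant: /f/ → /fe/, /w/ → /we/.

wjəfðɛnəfewe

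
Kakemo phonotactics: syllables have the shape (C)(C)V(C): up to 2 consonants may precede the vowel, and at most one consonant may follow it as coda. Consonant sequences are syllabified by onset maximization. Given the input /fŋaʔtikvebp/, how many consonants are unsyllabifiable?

Syllabifying with onset maximization leaves /p/ stranded (at most one coda consonant is licensed; onsets may contain at most 2 consonants).

1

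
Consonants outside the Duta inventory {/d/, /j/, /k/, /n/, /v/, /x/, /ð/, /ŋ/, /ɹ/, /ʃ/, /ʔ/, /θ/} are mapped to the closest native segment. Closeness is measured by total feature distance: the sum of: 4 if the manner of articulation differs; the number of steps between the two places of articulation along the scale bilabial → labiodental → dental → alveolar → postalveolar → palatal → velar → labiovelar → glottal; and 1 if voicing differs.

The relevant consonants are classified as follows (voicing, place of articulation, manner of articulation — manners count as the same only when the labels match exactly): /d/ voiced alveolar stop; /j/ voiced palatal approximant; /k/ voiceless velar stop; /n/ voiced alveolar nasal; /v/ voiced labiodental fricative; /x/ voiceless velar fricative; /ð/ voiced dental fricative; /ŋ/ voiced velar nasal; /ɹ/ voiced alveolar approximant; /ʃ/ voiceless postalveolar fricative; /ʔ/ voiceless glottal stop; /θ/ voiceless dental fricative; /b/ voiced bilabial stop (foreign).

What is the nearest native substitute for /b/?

/d/ is closest: same manner (stop), place distance 3 (bilabial→alveolar), same voicing; total 3. Next closest is /v/ at distance 5.

d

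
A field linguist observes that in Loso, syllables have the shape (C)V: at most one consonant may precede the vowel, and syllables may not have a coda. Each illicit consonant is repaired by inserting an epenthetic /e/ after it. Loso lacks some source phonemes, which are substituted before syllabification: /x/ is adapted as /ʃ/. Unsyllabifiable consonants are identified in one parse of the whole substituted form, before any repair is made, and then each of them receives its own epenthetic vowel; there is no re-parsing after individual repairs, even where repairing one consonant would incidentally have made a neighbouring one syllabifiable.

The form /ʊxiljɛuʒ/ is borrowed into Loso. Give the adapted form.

ʊʃilejɛuʒe

Substitution: /x/ → /ʃ/, giving /ʊʃiljɛuʒ/.
Syllabifying with onset maximization leaves /l/, /ʒ/ stranded (no codas are permitted; onsets are limited to one consonant).
Inserting the epenthetic vowel yields /l/ → /le/, /ʒ/ → /ʒe/.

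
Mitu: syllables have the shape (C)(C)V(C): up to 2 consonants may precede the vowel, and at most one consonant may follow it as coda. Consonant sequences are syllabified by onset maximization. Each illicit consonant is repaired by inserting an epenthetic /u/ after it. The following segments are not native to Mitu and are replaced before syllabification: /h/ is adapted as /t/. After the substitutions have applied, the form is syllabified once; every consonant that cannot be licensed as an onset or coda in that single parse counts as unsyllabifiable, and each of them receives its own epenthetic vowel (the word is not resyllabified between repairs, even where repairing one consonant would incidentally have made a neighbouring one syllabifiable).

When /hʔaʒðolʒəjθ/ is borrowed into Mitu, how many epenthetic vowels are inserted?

1

After substitution the input is /tʔaʒðolʒəjθ/.
The unsyllabifiable consonants are /θ/; each receives one epenthetic vowel.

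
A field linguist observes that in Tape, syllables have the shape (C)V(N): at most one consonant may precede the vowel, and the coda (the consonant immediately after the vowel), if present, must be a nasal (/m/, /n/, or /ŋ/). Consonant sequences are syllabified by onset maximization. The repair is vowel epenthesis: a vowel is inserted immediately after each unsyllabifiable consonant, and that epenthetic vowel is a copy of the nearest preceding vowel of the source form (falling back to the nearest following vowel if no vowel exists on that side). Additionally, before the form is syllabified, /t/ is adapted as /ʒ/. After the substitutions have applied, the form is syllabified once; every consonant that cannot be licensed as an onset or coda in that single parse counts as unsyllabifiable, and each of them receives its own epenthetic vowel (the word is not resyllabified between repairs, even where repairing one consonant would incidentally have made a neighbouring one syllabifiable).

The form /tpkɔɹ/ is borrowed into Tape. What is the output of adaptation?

ʒɔpɔkɔɹɔ

Substitution: /t/ → /ʒ/, giving /ʒpkɔɹ/.
The consonants /ʒ/, /p/, /ɹ/ cannot be parsed into a legal (C)V(N) syllable (only a nasal (/m/, /n/, or /ŋ/) is licensed in coda position; onsets are limited to one consonant).
Inserting the epenthetic vowel yields /ʒ/ → /ʒɔ/, /p/ → /pɔ/, /ɹ/ → /ɹɔ/.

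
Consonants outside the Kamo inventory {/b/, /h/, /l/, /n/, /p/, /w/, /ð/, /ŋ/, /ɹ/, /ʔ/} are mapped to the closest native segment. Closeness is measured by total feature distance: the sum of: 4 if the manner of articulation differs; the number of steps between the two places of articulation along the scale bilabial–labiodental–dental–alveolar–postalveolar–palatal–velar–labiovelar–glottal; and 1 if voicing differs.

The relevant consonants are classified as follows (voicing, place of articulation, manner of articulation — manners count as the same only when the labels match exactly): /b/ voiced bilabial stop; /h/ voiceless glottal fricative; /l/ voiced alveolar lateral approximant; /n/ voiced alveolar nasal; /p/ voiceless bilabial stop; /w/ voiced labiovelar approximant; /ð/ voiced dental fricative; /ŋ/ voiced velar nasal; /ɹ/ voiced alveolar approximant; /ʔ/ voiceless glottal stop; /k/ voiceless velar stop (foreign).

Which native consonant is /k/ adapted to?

/ʔ/ is closest: same manner (stop), place distance 2 (velar→glottal), same voicing; total 2. Next closest is /ŋ/ at distance 5.

ʔ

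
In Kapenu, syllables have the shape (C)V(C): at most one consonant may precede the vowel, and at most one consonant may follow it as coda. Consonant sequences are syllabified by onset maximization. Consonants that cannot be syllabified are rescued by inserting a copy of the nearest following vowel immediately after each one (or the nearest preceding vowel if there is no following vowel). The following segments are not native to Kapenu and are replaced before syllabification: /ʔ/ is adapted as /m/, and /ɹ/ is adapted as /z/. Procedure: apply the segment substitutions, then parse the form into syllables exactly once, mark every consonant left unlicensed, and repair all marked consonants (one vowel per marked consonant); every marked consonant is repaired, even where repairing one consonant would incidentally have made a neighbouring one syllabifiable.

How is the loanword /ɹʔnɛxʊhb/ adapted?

zɛmɛnɛxʊhbʊ

Substitution: /ɹ/ → /z/, /ʔ/ → /m/, giving /zmnɛxʊhb/.
The consonants /z/, /m/, /b/ cannot be parsed into a legal (C)V(C) syllable (at most one coda consonant is licensed; onsets are limited to one consonant).
Each unlicensed consonant becomes the onset of a new syllable: /z/ → /zɛ/, /m/ → /mɛ/, /b/ → /bʊ/.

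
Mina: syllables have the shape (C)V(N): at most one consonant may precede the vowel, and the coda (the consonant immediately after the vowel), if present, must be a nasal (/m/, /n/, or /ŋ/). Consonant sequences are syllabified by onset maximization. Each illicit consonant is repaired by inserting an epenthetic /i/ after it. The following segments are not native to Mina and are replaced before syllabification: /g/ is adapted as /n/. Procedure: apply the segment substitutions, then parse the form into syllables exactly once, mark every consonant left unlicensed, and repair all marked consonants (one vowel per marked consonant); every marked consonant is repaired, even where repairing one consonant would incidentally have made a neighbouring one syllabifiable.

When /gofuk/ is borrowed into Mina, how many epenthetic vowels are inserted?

1

After substitution the input is /nofuk/.
The unsyllabifiable consonants are /k/; each receives one epenthetic vowel.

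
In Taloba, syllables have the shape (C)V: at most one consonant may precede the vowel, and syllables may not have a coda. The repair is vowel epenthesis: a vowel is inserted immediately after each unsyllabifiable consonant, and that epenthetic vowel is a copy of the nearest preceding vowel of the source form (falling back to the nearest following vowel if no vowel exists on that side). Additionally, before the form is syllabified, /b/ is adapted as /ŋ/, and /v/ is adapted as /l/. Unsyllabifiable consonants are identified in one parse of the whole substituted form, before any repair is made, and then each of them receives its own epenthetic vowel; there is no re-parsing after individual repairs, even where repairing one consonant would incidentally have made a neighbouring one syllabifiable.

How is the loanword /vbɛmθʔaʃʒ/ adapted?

lɛŋɛmɛθɛʔaʃaʒa

Substitution: /v/ → /l/, /b/ → /ŋ/, giving /lŋɛmθʔaʃʒ/.
Under (C)V, the unsyllabifiable consonants are /l/, /m/, /θ/, /ʃ/, /ʒ/ (no codas are permitted; onsets are limited to one consonant).
Each unlicensed consonant becomes the onset of a new syllable: /l/ → /lɛ/, /m/ → /mɛ/, /θ/ → /θɛ/, /ʃ/ → /ʃa/, /ʒ/ → /ʒa/.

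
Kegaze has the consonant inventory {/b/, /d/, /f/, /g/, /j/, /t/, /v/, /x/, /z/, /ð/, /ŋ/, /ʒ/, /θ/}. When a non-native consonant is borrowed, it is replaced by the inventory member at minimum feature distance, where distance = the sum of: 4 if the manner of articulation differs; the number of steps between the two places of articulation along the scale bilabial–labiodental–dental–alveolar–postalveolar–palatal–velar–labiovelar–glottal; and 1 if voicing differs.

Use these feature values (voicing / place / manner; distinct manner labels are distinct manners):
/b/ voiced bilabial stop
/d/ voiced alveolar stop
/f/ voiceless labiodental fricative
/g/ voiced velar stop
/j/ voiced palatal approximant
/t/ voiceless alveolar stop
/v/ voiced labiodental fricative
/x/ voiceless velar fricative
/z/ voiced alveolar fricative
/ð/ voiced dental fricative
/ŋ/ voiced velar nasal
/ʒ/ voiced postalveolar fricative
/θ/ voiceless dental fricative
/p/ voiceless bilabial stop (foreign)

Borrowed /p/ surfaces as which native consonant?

b

/b/ is closest: same manner (stop), place distance 0 (bilabial→bilabial), voicing differs (+1); total 1. Next closest is /t/ at distance 3.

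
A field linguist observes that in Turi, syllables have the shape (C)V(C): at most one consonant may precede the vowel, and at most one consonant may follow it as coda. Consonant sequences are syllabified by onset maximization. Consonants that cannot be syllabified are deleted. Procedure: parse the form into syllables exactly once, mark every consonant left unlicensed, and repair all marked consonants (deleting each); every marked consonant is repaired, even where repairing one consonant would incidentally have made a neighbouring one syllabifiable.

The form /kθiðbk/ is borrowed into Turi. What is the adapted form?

Under (C)V(C), the unsyllabifiable consonants are /k/, /b/, /k/ (at most one coda consonant is licensed; onsets are limited to one consonant).
Deletion applies to /k/, /b/, /k/.

θið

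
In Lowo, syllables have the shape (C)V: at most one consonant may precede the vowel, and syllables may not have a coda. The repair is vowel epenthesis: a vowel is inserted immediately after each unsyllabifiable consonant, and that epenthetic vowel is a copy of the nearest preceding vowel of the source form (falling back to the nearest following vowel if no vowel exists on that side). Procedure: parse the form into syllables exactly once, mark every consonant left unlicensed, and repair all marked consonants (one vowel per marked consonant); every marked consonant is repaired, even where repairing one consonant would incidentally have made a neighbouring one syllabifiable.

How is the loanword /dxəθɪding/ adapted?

Syllabifying with onset maximization leaves /d/, /n/, /g/ stranded (no codas are permitted; onsets are limited to one consonant).
Inserting the epenthetic vowel yields /d/ → /də/, /n/ → /ni/, /g/ → /gi/.

dəxəθɪdinigi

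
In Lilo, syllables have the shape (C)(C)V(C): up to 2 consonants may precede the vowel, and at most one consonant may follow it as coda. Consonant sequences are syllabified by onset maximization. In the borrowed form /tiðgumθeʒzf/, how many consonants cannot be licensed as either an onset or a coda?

Syllabifying with onset maximization leaves /z/, /f/ stranded (at most one coda consonant is licensed; onsets may contain at most 2 consonants).

2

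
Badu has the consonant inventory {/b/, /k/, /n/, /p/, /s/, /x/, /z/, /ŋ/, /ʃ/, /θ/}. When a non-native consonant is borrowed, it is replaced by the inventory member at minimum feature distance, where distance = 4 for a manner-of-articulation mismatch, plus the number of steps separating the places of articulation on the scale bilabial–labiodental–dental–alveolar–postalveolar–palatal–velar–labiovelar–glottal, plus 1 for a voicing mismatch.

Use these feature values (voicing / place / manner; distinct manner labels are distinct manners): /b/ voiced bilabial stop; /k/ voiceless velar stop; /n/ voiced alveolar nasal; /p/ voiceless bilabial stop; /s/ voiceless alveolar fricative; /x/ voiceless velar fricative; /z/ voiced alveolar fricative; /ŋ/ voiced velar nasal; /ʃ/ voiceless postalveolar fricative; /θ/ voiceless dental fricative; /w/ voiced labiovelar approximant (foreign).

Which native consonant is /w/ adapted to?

/ŋ/ is closest: manner differs (approximant→nasal, +4), place distance 1 (labiovelar→velar), same voicing; total 5. Next closest is /k/ at distance 6.

ŋ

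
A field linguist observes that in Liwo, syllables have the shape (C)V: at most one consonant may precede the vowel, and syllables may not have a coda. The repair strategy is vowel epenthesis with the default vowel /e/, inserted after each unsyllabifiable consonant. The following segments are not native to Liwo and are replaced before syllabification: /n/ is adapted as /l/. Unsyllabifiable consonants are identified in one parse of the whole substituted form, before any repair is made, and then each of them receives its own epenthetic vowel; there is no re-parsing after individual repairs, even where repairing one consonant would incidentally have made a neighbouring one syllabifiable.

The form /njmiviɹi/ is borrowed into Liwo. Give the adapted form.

Substitution: /n/ → /l/, giving /ljmiviɹi/.
Syllabifying with onset maximization leaves /l/, /j/ stranded (no codas are permitted; onsets are limited to one consonant).
Epenthesis after each stranded consonant: /l/ → /le/, /j/ → /je/.

lejemiviɹi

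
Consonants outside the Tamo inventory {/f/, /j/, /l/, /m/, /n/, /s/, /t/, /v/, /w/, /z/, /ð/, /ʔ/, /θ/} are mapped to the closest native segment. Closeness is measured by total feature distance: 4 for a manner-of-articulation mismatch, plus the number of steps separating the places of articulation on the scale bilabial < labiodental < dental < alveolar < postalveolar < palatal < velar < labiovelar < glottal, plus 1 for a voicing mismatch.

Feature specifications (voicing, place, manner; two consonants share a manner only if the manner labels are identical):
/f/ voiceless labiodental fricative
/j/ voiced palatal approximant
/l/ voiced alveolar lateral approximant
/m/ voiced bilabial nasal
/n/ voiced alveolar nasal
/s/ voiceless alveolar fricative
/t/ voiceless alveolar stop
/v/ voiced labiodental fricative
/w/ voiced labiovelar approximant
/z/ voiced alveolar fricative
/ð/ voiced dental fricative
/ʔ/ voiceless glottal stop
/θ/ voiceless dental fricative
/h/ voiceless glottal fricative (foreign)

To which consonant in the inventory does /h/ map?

ʔ

/ʔ/ is closest: manner differs (fricative→stop, +4), place distance 0 (glottal→glottal), same voicing; total 4. Next closest is /s/ at distance 5.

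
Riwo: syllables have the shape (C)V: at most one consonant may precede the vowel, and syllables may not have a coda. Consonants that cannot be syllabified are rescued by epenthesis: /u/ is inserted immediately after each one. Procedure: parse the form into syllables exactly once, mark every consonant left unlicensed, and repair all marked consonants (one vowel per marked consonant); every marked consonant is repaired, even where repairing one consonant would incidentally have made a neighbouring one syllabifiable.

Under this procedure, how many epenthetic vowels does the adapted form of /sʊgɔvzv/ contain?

The unsyllabifiable consonants are /v/, /z/, /v/; each receives one epenthetic vowel.

3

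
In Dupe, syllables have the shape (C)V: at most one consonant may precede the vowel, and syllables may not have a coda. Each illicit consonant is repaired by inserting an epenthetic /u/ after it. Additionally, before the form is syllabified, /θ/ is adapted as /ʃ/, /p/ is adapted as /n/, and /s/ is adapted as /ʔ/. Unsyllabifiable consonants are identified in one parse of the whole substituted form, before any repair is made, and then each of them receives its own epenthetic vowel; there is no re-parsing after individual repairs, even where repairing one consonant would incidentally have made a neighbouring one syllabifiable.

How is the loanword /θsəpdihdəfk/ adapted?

ʃuʔənudihudəfuku

Substitution: /θ/ → /ʃ/, /s/ → /ʔ/, /p/ → /n/, giving /ʃʔəndihdəfk/.
Under (C)V, the unsyllabifiable consonants are /ʃ/, /n/, /h/, /f/, /k/ (no codas are permitted; onsets are limited to one consonant).
Inserting the epenthetic vowel yields /ʃ/ → /ʃu/, /n/ → /nu/, /h/ → /hu/, /f/ → /fu/, /k/ → /ku/.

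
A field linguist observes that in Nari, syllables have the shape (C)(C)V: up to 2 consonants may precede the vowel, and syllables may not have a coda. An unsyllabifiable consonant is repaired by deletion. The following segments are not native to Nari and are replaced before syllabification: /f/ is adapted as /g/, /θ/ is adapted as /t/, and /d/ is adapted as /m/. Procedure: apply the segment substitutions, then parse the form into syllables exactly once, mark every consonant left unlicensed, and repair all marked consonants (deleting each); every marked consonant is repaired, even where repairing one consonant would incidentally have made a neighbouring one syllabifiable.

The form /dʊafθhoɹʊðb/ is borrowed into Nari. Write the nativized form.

mʊathoɹʊ

Substitution: /d/ → /m/, /f/ → /g/, /θ/ → /t/, giving /mʊagthoɹʊðb/.
Syllabifying with onset maximization leaves /g/, /ð/, /b/ stranded (no codas are permitted; onsets may contain at most 2 consonants).
Each unlicensed consonant is deleted: /g/, /ð/, /b/.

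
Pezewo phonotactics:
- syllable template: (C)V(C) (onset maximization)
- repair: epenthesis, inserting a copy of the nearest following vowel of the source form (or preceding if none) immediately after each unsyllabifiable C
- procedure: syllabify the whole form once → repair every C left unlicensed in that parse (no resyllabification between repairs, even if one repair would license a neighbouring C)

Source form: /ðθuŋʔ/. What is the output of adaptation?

ðuθuŋʔu

Under (C)V(C), the unsyllabifiable consonants are /ð/, /ʔ/ (at most one coda consonant is licensed; onsets are limited to one consonant).
Epenthesis after each stranded consonant: /ð/ → /ðu/, /ʔ/ → /ʔu/.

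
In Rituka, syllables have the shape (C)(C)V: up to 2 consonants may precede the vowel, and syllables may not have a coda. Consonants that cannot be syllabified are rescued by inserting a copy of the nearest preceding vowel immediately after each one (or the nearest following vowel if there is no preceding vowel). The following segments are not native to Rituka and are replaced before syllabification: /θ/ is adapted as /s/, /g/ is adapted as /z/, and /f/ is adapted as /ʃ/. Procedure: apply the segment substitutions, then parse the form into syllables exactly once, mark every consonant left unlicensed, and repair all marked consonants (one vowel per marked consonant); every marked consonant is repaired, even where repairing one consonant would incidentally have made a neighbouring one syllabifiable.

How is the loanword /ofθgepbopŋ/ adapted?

Substitution: /f/ → /ʃ/, /θ/ → /s/, /g/ → /z/, giving /oʃszepbopŋ/.
Syllabifying with onset maximization leaves /ʃ/, /p/, /ŋ/ stranded (no codas are permitted; onsets may contain at most 2 consonants).
Inserting the epenthetic vowel yields /ʃ/ → /ʃo/, /p/ → /po/, /ŋ/ → /ŋo/.

oʃoszepbopoŋo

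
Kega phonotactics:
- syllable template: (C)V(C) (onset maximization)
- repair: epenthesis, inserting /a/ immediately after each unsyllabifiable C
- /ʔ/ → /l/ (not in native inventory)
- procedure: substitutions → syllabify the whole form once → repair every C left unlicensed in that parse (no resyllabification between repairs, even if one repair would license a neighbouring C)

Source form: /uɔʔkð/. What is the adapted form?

Substitution: /ʔ/ → /l/, giving /uɔlkð/.
Under (C)V(C), the unsyllabifiable consonants are /k/, /ð/ (at most one coda consonant is licensed; onsets are limited to one consonant).
Epenthesis after each stranded consonant: /k/ → /ka/, /ð/ → /ða/.

uɔlkaða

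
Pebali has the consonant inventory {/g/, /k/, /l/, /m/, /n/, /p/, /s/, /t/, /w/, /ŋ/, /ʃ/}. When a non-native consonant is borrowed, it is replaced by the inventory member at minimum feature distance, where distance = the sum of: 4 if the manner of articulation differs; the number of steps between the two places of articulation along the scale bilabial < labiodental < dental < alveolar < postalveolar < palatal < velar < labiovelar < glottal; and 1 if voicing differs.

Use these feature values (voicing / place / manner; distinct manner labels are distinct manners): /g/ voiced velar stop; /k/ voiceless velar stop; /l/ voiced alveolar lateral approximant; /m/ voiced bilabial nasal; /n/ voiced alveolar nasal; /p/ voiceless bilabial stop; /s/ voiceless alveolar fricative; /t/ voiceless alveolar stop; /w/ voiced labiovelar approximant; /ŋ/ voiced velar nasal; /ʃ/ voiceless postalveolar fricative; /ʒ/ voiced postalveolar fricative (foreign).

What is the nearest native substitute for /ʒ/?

ʃ

/ʃ/ is closest: same manner (fricative), place distance 0 (postalveolar→postalveolar), voicing differs (+1); total 1. Next closest is /s/ at distance 2.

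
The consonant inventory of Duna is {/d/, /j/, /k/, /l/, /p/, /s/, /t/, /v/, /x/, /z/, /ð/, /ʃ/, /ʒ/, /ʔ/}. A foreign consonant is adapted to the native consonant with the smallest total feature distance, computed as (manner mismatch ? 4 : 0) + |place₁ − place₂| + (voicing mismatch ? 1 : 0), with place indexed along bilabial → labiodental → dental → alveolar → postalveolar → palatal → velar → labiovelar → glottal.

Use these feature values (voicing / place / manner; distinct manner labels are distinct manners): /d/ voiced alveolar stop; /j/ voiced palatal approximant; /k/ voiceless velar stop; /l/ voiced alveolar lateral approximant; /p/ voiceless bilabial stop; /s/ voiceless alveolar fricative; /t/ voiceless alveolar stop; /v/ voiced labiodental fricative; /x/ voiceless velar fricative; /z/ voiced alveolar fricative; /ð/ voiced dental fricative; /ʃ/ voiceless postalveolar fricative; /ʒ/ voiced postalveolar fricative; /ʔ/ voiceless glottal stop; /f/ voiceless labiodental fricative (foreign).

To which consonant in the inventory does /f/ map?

v

/v/ is closest: same manner (fricative), place distance 0 (labiodental→labiodental), voicing differs (+1); total 1. Next closest is /s/ at distance 2.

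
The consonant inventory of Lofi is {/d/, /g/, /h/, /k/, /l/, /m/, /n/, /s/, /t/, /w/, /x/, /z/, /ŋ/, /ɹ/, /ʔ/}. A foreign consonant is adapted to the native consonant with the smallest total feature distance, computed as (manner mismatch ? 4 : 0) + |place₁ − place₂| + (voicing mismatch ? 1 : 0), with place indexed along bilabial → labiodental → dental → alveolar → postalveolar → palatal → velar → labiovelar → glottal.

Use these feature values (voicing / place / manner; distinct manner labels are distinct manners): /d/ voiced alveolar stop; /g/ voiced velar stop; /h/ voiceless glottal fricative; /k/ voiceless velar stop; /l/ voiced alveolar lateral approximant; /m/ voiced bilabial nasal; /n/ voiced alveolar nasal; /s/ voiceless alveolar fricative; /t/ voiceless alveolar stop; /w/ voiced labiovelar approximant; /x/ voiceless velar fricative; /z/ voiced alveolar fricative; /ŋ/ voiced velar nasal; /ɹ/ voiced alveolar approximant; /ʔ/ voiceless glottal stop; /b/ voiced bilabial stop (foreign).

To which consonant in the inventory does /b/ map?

d

/d/ is closest: same manner (stop), place distance 3 (bilabial→alveolar), same voicing; total 3. Next closest is /m/ at distance 4.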